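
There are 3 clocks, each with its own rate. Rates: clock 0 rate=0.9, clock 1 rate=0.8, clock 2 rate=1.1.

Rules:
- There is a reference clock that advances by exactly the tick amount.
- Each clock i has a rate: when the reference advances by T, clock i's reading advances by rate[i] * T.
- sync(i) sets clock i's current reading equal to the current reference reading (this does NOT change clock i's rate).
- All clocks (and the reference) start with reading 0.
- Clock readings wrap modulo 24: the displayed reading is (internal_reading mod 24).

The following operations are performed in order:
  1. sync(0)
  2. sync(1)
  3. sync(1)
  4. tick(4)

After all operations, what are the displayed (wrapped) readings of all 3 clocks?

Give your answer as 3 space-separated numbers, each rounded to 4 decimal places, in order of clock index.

After op 1 sync(0): ref=0.0000 raw=[0.0000 0.0000 0.0000]
After op 2 sync(1): ref=0.0000 raw=[0.0000 0.0000 0.0000]
After op 3 sync(1): ref=0.0000 raw=[0.0000 0.0000 0.0000]
After op 4 tick(4): ref=4.0000 raw=[3.6000 3.2000 4.4000]
Wrap final raw readings (mod 24): 3.6000 mod 24 = 3.6000; 3.2000 mod 24 = 3.2000; 4.4000 mod 24 = 4.4000

Answer: 3.6000 3.2000 4.4000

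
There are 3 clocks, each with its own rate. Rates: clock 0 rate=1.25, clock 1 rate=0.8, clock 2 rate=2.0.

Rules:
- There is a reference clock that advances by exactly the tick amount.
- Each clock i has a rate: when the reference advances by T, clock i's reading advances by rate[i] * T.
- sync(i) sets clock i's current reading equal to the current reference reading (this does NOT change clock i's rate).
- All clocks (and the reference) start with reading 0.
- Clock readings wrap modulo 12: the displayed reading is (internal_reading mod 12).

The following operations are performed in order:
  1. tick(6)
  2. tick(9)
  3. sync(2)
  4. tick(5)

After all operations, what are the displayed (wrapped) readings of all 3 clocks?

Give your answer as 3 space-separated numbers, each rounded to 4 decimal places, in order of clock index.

After op 1 tick(6): ref=6.0000 raw=[7.5000 4.8000 12.0000]
After op 2 tick(9): ref=15.0000 raw=[18.7500 12.0000 30.0000]
After op 3 sync(2): ref=15.0000 raw=[18.7500 12.0000 15.0000]
After op 4 tick(5): ref=20.0000 raw=[25.0000 16.0000 25.0000]
Wrap final raw readings (mod 12): 25.0000 mod 12 = 1.0000; 16.0000 mod 12 = 4.0000; 25.0000 mod 12 = 1.0000

Answer: 1.0000 4.0000 1.0000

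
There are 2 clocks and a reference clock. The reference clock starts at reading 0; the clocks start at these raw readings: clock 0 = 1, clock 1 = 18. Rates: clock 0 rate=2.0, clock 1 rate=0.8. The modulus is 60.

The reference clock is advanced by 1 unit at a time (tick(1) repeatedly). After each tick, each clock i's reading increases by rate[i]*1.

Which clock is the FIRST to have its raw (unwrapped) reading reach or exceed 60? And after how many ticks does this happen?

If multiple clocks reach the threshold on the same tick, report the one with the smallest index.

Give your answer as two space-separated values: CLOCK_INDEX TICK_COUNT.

clock 0: start=1, rate=2.0, needs 60-1 = 59; ticks = ceil(59/2.0) = ceil(29.5000) = 30; reading at tick 30 = 1 + 2.0*30 = 61.0000
clock 1: start=18, rate=0.8, needs 60-18 = 42; ticks = ceil(42/0.8) = ceil(52.5000) = 53; reading at tick 53 = 18 + 0.8*53 = 60.4000
Minimum tick count = 30; winners = [0]; smallest index = 0

Answer: 0 30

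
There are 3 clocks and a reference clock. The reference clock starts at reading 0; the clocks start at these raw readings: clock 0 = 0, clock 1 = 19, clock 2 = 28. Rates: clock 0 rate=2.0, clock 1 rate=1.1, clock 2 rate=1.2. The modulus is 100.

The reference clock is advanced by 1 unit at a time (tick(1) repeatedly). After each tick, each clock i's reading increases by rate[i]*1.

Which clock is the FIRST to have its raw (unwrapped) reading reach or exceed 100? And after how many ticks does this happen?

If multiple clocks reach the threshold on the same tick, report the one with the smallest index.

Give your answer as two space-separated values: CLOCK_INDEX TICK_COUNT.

Answer: 0 50

Derivation:
clock 0: start=0, rate=2.0, needs 100-0 = 100; ticks = ceil(100/2.0) = ceil(50.0000) = 50; reading at tick 50 = 0 + 2.0*50 = 100.0000
clock 1: start=19, rate=1.1, needs 100-19 = 81; ticks = ceil(81/1.1) = ceil(73.6364) = 74; reading at tick 74 = 19 + 1.1*74 = 100.4000
clock 2: start=28, rate=1.2, needs 100-28 = 72; ticks = ceil(72/1.2) = ceil(60.0000) = 60; reading at tick 60 = 28 + 1.2*60 = 100.0000
Minimum tick count = 50; winners = [0]; smallest index = 0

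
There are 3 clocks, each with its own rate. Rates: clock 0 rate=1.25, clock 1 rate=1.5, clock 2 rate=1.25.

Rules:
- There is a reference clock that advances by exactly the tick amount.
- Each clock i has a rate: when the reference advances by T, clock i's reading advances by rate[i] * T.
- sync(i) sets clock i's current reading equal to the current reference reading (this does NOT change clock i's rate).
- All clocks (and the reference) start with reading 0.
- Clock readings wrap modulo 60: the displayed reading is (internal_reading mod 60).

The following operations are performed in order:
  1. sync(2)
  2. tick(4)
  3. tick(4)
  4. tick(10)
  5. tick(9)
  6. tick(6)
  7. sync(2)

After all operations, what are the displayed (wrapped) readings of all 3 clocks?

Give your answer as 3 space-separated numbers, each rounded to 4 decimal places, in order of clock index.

After op 1 sync(2): ref=0.0000 raw=[0.0000 0.0000 0.0000]
After op 2 tick(4): ref=4.0000 raw=[5.0000 6.0000 5.0000]
After op 3 tick(4): ref=8.0000 raw=[10.0000 12.0000 10.0000]
After op 4 tick(10): ref=18.0000 raw=[22.5000 27.0000 22.5000]
After op 5 tick(9): ref=27.0000 raw=[33.7500 40.5000 33.7500]
After op 6 tick(6): ref=33.0000 raw=[41.2500 49.5000 41.2500]
After op 7 sync(2): ref=33.0000 raw=[41.2500 49.5000 33.0000]
Wrap final raw readings (mod 60): 41.2500 mod 60 = 41.2500; 49.5000 mod 60 = 49.5000; 33.0000 mod 60 = 33.0000

Answer: 41.2500 49.5000 33.0000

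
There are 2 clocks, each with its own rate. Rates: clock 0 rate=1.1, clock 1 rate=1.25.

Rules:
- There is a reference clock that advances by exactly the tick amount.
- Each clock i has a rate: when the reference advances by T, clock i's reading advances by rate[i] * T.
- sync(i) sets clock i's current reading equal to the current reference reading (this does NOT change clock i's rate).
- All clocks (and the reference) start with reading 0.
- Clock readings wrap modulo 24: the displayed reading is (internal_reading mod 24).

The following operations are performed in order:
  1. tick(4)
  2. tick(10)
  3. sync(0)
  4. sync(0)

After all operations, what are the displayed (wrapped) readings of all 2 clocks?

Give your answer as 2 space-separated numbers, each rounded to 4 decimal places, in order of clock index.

After op 1 tick(4): ref=4.0000 raw=[4.4000 5.0000]
After op 2 tick(10): ref=14.0000 raw=[15.4000 17.5000]
After op 3 sync(0): ref=14.0000 raw=[14.0000 17.5000]
After op 4 sync(0): ref=14.0000 raw=[14.0000 17.5000]
Wrap final raw readings (mod 24): 14.0000 mod 24 = 14.0000; 17.5000 mod 24 = 17.5000

Answer: 14.0000 17.5000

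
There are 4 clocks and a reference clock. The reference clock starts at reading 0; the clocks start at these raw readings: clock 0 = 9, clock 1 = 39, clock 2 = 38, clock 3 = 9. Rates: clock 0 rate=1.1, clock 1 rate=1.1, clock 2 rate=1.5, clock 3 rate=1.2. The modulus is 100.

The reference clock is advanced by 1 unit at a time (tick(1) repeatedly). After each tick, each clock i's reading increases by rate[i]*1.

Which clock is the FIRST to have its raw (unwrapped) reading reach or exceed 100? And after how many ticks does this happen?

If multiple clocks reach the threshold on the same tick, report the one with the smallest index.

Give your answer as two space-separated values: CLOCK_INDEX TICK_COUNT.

clock 0: start=9, rate=1.1, needs 100-9 = 91; ticks = ceil(91/1.1) = ceil(82.7273) = 83; reading at tick 83 = 9 + 1.1*83 = 100.3000
clock 1: start=39, rate=1.1, needs 100-39 = 61; ticks = ceil(61/1.1) = ceil(55.4545) = 56; reading at tick 56 = 39 + 1.1*56 = 100.6000
clock 2: start=38, rate=1.5, needs 100-38 = 62; ticks = ceil(62/1.5) = ceil(41.3333) = 42; reading at tick 42 = 38 + 1.5*42 = 101.0000
clock 3: start=9, rate=1.2, needs 100-9 = 91; ticks = ceil(91/1.2) = ceil(75.8333) = 76; reading at tick 76 = 9 + 1.2*76 = 100.2000
Minimum tick count = 42; winners = [2]; smallest index = 2

Answer: 2 42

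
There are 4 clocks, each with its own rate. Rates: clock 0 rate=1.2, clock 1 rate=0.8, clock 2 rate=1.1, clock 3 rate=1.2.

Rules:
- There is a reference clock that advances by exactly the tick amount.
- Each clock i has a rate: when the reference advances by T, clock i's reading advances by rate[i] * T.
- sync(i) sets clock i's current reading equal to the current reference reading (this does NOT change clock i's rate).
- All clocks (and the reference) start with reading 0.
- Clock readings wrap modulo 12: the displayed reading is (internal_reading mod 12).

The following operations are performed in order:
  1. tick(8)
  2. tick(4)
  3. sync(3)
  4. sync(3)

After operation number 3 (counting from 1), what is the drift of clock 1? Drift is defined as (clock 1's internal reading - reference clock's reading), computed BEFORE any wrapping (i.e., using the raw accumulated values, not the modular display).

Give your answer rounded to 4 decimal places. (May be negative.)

After op 1 tick(8): ref=8.0000 raw=[9.6000 6.4000 8.8000 9.6000]
After op 2 tick(4): ref=12.0000 raw=[14.4000 9.6000 13.2000 14.4000]
After op 3 sync(3): ref=12.0000 raw=[14.4000 9.6000 13.2000 12.0000]
Drift of clock 1 after op 3: 9.6000 - 12.0000 = -2.4000

Answer: -2.4000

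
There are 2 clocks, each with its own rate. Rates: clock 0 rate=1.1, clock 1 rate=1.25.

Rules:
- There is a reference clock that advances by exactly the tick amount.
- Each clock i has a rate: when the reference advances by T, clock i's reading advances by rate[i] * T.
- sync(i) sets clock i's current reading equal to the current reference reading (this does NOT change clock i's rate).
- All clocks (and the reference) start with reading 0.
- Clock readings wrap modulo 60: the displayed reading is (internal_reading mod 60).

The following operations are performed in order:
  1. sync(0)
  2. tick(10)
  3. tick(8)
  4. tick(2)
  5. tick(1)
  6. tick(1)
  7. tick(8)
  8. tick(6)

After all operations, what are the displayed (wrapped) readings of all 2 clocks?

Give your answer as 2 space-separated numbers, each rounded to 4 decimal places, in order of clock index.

After op 1 sync(0): ref=0.0000 raw=[0.0000 0.0000]
After op 2 tick(10): ref=10.0000 raw=[11.0000 12.5000]
After op 3 tick(8): ref=18.0000 raw=[19.8000 22.5000]
After op 4 tick(2): ref=20.0000 raw=[22.0000 25.0000]
After op 5 tick(1): ref=21.0000 raw=[23.1000 26.2500]
After op 6 tick(1): ref=22.0000 raw=[24.2000 27.5000]
After op 7 tick(8): ref=30.0000 raw=[33.0000 37.5000]
After op 8 tick(6): ref=36.0000 raw=[39.6000 45.0000]
Wrap final raw readings (mod 60): 39.6000 mod 60 = 39.6000; 45.0000 mod 60 = 45.0000

Answer: 39.6000 45.0000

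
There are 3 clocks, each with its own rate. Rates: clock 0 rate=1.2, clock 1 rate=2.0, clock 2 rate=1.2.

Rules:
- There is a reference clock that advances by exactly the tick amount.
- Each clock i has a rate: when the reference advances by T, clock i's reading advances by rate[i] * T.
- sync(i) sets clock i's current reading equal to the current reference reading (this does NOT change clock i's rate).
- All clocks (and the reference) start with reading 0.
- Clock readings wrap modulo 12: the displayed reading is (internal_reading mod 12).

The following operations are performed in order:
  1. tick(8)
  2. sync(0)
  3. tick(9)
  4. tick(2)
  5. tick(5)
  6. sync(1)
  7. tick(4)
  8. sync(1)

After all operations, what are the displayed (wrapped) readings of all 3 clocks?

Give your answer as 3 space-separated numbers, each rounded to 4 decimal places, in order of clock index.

Answer: 8.0000 4.0000 9.6000

Derivation:
After op 1 tick(8): ref=8.0000 raw=[9.6000 16.0000 9.6000]
After op 2 sync(0): ref=8.0000 raw=[8.0000 16.0000 9.6000]
After op 3 tick(9): ref=17.0000 raw=[18.8000 34.0000 20.4000]
After op 4 tick(2): ref=19.0000 raw=[21.2000 38.0000 22.8000]
After op 5 tick(5): ref=24.0000 raw=[27.2000 48.0000 28.8000]
After op 6 sync(1): ref=24.0000 raw=[27.2000 24.0000 28.8000]
After op 7 tick(4): ref=28.0000 raw=[32.0000 32.0000 33.6000]
After op 8 sync(1): ref=28.0000 raw=[32.0000 28.0000 33.6000]
Wrap final raw readings (mod 12): 32.0000 mod 12 = 8.0000; 28.0000 mod 12 = 4.0000; 33.6000 mod 12 = 9.6000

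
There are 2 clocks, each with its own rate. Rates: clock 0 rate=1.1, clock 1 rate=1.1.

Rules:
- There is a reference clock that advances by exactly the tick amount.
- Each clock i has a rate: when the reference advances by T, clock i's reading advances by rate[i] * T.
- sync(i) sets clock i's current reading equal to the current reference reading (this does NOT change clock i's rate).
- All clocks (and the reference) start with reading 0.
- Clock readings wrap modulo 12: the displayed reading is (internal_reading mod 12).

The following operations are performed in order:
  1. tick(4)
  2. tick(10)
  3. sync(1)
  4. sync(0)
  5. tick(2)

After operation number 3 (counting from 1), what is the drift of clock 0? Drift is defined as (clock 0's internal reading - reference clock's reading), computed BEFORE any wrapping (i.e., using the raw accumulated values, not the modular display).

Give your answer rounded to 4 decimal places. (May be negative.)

Answer: 1.4000

Derivation:
After op 1 tick(4): ref=4.0000 raw=[4.4000 4.4000]
After op 2 tick(10): ref=14.0000 raw=[15.4000 15.4000]
After op 3 sync(1): ref=14.0000 raw=[15.4000 14.0000]
Drift of clock 0 after op 3: 15.4000 - 14.0000 = 1.4000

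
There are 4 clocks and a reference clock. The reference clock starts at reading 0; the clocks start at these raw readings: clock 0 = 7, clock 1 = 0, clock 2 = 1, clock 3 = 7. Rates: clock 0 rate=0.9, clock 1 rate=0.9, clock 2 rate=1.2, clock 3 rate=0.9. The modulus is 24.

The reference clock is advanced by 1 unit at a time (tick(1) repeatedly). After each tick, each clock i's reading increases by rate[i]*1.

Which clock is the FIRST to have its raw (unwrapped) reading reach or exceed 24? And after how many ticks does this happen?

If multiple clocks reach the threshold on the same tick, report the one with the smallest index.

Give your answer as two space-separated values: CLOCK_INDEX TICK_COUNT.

clock 0: start=7, rate=0.9, needs 24-7 = 17; ticks = ceil(17/0.9) = ceil(18.8889) = 19; reading at tick 19 = 7 + 0.9*19 = 24.1000
clock 1: start=0, rate=0.9, needs 24-0 = 24; ticks = ceil(24/0.9) = ceil(26.6667) = 27; reading at tick 27 = 0 + 0.9*27 = 24.3000
clock 2: start=1, rate=1.2, needs 24-1 = 23; ticks = ceil(23/1.2) = ceil(19.1667) = 20; reading at tick 20 = 1 + 1.2*20 = 25.0000
clock 3: start=7, rate=0.9, needs 24-7 = 17; ticks = ceil(17/0.9) = ceil(18.8889) = 19; reading at tick 19 = 7 + 0.9*19 = 24.1000
Minimum tick count = 19; winners = [0, 3]; smallest index = 0

Answer: 0 19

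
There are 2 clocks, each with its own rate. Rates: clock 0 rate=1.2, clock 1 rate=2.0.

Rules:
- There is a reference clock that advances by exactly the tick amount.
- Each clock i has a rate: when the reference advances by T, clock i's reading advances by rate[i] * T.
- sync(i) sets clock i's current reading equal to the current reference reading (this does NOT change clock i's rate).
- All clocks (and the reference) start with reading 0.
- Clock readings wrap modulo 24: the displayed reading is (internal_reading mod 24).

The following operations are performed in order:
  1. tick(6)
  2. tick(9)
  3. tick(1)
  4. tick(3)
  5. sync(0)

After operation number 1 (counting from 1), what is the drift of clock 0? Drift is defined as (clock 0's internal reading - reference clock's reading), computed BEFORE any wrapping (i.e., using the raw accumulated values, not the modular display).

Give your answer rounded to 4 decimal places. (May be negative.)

After op 1 tick(6): ref=6.0000 raw=[7.2000 12.0000]
Drift of clock 0 after op 1: 7.2000 - 6.0000 = 1.2000

Answer: 1.2000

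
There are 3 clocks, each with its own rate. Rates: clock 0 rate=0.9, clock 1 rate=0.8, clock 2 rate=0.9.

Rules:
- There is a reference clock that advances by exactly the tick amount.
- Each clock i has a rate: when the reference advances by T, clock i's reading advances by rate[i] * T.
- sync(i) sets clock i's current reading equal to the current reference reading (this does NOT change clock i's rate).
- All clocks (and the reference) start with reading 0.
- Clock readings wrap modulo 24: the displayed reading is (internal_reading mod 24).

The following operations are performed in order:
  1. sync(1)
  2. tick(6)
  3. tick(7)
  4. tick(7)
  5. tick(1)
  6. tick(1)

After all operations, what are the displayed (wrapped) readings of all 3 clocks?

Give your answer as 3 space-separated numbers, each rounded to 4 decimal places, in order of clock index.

After op 1 sync(1): ref=0.0000 raw=[0.0000 0.0000 0.0000]
After op 2 tick(6): ref=6.0000 raw=[5.4000 4.8000 5.4000]
After op 3 tick(7): ref=13.0000 raw=[11.7000 10.4000 11.7000]
After op 4 tick(7): ref=20.0000 raw=[18.0000 16.0000 18.0000]
After op 5 tick(1): ref=21.0000 raw=[18.9000 16.8000 18.9000]
After op 6 tick(1): ref=22.0000 raw=[19.8000 17.6000 19.8000]
Wrap final raw readings (mod 24): 19.8000 mod 24 = 19.8000; 17.6000 mod 24 = 17.6000; 19.8000 mod 24 = 19.8000

Answer: 19.8000 17.6000 19.8000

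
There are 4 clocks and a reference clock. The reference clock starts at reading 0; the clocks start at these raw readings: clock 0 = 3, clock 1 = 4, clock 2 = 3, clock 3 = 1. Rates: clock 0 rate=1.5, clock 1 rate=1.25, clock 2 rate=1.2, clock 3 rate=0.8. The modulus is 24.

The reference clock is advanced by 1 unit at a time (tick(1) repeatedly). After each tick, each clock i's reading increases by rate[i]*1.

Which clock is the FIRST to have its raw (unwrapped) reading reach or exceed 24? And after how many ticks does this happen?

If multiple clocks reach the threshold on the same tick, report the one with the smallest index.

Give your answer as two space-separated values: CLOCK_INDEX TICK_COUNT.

clock 0: start=3, rate=1.5, needs 24-3 = 21; ticks = ceil(21/1.5) = ceil(14.0000) = 14; reading at tick 14 = 3 + 1.5*14 = 24.0000
clock 1: start=4, rate=1.25, needs 24-4 = 20; ticks = ceil(20/1.25) = ceil(16.0000) = 16; reading at tick 16 = 4 + 1.25*16 = 24.0000
clock 2: start=3, rate=1.2, needs 24-3 = 21; ticks = ceil(21/1.2) = ceil(17.5000) = 18; reading at tick 18 = 3 + 1.2*18 = 24.6000
clock 3: start=1, rate=0.8, needs 24-1 = 23; ticks = ceil(23/0.8) = ceil(28.7500) = 29; reading at tick 29 = 1 + 0.8*29 = 24.2000
Minimum tick count = 14; winners = [0]; smallest index = 0

Answer: 0 14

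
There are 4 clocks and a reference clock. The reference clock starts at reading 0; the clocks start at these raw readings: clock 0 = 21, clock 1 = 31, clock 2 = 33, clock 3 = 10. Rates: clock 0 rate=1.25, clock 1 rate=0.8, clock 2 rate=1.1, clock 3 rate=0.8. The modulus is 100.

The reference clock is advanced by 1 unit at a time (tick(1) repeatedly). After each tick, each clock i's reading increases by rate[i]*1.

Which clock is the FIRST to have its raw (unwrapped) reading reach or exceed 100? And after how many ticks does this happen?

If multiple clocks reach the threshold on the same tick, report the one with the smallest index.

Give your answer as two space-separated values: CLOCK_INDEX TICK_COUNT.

clock 0: start=21, rate=1.25, needs 100-21 = 79; ticks = ceil(79/1.25) = ceil(63.2000) = 64; reading at tick 64 = 21 + 1.25*64 = 101.0000
clock 1: start=31, rate=0.8, needs 100-31 = 69; ticks = ceil(69/0.8) = ceil(86.2500) = 87; reading at tick 87 = 31 + 0.8*87 = 100.6000
clock 2: start=33, rate=1.1, needs 100-33 = 67; ticks = ceil(67/1.1) = ceil(60.9091) = 61; reading at tick 61 = 33 + 1.1*61 = 100.1000
clock 3: start=10, rate=0.8, needs 100-10 = 90; ticks = ceil(90/0.8) = ceil(112.5000) = 113; reading at tick 113 = 10 + 0.8*113 = 100.4000
Minimum tick count = 61; winners = [2]; smallest index = 2

Answer: 2 61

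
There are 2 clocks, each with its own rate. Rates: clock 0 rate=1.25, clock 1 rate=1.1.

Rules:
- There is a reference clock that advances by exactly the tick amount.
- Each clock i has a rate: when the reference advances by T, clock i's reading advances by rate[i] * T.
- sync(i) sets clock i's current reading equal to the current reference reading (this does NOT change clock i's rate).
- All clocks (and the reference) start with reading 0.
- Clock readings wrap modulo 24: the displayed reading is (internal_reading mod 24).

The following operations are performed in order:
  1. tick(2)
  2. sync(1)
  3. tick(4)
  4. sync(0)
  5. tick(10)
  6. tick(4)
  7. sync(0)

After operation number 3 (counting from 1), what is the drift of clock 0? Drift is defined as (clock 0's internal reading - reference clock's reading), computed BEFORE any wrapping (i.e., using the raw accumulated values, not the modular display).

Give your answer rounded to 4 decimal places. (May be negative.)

After op 1 tick(2): ref=2.0000 raw=[2.5000 2.2000]
After op 2 sync(1): ref=2.0000 raw=[2.5000 2.0000]
After op 3 tick(4): ref=6.0000 raw=[7.5000 6.4000]
Drift of clock 0 after op 3: 7.5000 - 6.0000 = 1.5000

Answer: 1.5000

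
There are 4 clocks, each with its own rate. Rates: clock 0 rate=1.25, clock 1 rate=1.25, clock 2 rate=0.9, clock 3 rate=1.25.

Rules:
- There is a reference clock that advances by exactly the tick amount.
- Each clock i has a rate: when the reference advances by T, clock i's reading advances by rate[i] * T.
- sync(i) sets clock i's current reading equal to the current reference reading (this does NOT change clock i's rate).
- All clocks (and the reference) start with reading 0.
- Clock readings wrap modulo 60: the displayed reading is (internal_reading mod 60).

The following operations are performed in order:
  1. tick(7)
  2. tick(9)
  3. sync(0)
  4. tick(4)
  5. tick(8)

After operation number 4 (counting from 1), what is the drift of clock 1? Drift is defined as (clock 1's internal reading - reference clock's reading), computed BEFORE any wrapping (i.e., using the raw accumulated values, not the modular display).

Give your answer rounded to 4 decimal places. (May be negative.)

Answer: 5.0000

Derivation:
After op 1 tick(7): ref=7.0000 raw=[8.7500 8.7500 6.3000 8.7500]
After op 2 tick(9): ref=16.0000 raw=[20.0000 20.0000 14.4000 20.0000]
After op 3 sync(0): ref=16.0000 raw=[16.0000 20.0000 14.4000 20.0000]
After op 4 tick(4): ref=20.0000 raw=[21.0000 25.0000 18.0000 25.0000]
Drift of clock 1 after op 4: 25.0000 - 20.0000 = 5.0000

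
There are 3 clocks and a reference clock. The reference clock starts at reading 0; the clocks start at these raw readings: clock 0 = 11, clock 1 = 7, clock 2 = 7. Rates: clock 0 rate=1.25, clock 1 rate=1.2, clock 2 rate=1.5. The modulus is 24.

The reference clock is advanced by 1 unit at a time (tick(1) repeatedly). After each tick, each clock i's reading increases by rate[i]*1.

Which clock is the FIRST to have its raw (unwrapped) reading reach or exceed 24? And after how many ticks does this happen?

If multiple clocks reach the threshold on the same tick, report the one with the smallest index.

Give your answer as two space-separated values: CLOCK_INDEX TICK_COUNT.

Answer: 0 11

Derivation:
clock 0: start=11, rate=1.25, needs 24-11 = 13; ticks = ceil(13/1.25) = ceil(10.4000) = 11; reading at tick 11 = 11 + 1.25*11 = 24.7500
clock 1: start=7, rate=1.2, needs 24-7 = 17; ticks = ceil(17/1.2) = ceil(14.1667) = 15; reading at tick 15 = 7 + 1.2*15 = 25.0000
clock 2: start=7, rate=1.5, needs 24-7 = 17; ticks = ceil(17/1.5) = ceil(11.3333) = 12; reading at tick 12 = 7 + 1.5*12 = 25.0000
Minimum tick count = 11; winners = [0]; smallest index = 0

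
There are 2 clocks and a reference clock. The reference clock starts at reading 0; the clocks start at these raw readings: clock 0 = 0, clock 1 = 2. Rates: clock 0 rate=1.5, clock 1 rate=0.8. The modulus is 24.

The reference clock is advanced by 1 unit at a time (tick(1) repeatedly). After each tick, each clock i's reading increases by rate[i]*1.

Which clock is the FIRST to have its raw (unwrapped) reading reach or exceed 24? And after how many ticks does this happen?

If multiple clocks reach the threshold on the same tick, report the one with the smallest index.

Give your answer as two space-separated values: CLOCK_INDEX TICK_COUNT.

Answer: 0 16

Derivation:
clock 0: start=0, rate=1.5, needs 24-0 = 24; ticks = ceil(24/1.5) = ceil(16.0000) = 16; reading at tick 16 = 0 + 1.5*16 = 24.0000
clock 1: start=2, rate=0.8, needs 24-2 = 22; ticks = ceil(22/0.8) = ceil(27.5000) = 28; reading at tick 28 = 2 + 0.8*28 = 24.4000
Minimum tick count = 16; winners = [0]; smallest index = 0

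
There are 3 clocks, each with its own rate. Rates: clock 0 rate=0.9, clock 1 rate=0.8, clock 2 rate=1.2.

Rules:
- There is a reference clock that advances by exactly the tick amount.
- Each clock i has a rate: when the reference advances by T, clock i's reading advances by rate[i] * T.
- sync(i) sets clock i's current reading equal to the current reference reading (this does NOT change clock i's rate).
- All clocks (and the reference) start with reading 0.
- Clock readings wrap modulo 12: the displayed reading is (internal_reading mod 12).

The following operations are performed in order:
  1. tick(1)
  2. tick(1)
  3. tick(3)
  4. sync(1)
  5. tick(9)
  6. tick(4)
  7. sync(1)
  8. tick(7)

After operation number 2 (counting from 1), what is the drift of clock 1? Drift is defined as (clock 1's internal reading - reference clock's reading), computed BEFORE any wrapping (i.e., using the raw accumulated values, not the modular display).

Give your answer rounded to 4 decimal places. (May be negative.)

After op 1 tick(1): ref=1.0000 raw=[0.9000 0.8000 1.2000]
After op 2 tick(1): ref=2.0000 raw=[1.8000 1.6000 2.4000]
Drift of clock 1 after op 2: 1.6000 - 2.0000 = -0.4000

Answer: -0.4000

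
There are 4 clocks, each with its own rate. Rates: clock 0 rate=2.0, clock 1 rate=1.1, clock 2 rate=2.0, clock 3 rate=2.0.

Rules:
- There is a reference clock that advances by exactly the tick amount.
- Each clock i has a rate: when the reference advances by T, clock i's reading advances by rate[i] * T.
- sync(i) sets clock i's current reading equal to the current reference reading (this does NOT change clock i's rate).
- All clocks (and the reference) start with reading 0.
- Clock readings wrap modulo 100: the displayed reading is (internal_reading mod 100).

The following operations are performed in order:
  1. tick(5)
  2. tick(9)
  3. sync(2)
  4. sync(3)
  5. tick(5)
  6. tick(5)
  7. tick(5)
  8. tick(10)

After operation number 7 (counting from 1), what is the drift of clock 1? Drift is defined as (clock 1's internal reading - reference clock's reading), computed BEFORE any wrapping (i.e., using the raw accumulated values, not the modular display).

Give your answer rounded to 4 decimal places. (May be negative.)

Answer: 2.9000

Derivation:
After op 1 tick(5): ref=5.0000 raw=[10.0000 5.5000 10.0000 10.0000]
After op 2 tick(9): ref=14.0000 raw=[28.0000 15.4000 28.0000 28.0000]
After op 3 sync(2): ref=14.0000 raw=[28.0000 15.4000 14.0000 28.0000]
After op 4 sync(3): ref=14.0000 raw=[28.0000 15.4000 14.0000 14.0000]
After op 5 tick(5): ref=19.0000 raw=[38.0000 20.9000 24.0000 24.0000]
After op 6 tick(5): ref=24.0000 raw=[48.0000 26.4000 34.0000 34.0000]
After op 7 tick(5): ref=29.0000 raw=[58.0000 31.9000 44.0000 44.0000]
Drift of clock 1 after op 7: 31.9000 - 29.0000 = 2.9000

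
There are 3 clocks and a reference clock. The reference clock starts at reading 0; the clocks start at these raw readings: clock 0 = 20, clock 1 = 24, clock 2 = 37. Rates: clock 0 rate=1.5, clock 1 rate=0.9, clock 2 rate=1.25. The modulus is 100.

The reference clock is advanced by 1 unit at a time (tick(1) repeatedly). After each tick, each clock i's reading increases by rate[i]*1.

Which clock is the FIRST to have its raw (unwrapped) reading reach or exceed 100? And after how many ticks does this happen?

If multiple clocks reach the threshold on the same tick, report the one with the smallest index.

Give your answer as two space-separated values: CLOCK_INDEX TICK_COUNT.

clock 0: start=20, rate=1.5, needs 100-20 = 80; ticks = ceil(80/1.5) = ceil(53.3333) = 54; reading at tick 54 = 20 + 1.5*54 = 101.0000
clock 1: start=24, rate=0.9, needs 100-24 = 76; ticks = ceil(76/0.9) = ceil(84.4444) = 85; reading at tick 85 = 24 + 0.9*85 = 100.5000
clock 2: start=37, rate=1.25, needs 100-37 = 63; ticks = ceil(63/1.25) = ceil(50.4000) = 51; reading at tick 51 = 37 + 1.25*51 = 100.7500
Minimum tick count = 51; winners = [2]; smallest index = 2

Answer: 2 51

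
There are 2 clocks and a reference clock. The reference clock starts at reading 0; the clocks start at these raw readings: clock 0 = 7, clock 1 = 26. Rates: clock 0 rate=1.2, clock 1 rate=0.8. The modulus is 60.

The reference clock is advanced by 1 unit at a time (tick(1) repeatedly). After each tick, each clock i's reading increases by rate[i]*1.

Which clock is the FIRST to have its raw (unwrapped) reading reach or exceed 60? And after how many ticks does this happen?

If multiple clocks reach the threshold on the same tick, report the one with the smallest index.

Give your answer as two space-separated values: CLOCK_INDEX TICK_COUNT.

Answer: 1 43

Derivation:
clock 0: start=7, rate=1.2, needs 60-7 = 53; ticks = ceil(53/1.2) = ceil(44.1667) = 45; reading at tick 45 = 7 + 1.2*45 = 61.0000
clock 1: start=26, rate=0.8, needs 60-26 = 34; ticks = ceil(34/0.8) = ceil(42.5000) = 43; reading at tick 43 = 26 + 0.8*43 = 60.4000
Minimum tick count = 43; winners = [1]; smallest index = 1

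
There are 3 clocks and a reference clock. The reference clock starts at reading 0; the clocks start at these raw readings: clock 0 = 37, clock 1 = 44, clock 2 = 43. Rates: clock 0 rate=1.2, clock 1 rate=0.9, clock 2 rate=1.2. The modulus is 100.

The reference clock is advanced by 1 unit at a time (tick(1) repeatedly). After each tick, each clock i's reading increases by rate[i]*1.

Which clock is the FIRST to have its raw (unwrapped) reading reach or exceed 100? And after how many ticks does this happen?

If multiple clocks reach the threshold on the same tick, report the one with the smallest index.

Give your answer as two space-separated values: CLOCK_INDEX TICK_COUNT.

clock 0: start=37, rate=1.2, needs 100-37 = 63; ticks = ceil(63/1.2) = ceil(52.5000) = 53; reading at tick 53 = 37 + 1.2*53 = 100.6000
clock 1: start=44, rate=0.9, needs 100-44 = 56; ticks = ceil(56/0.9) = ceil(62.2222) = 63; reading at tick 63 = 44 + 0.9*63 = 100.7000
clock 2: start=43, rate=1.2, needs 100-43 = 57; ticks = ceil(57/1.2) = ceil(47.5000) = 48; reading at tick 48 = 43 + 1.2*48 = 100.6000
Minimum tick count = 48; winners = [2]; smallest index = 2

Answer: 2 48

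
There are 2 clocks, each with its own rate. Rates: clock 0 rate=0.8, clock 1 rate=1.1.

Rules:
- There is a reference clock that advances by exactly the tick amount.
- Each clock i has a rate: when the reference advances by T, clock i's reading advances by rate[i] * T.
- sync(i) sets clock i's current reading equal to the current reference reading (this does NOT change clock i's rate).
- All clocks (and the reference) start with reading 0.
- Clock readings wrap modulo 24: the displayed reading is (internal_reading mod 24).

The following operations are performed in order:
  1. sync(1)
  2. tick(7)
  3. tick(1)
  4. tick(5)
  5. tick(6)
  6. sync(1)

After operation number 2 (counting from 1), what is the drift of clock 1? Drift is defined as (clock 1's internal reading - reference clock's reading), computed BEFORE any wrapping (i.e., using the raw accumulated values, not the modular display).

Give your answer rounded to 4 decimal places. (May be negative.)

Answer: 0.7000

Derivation:
After op 1 sync(1): ref=0.0000 raw=[0.0000 0.0000]
After op 2 tick(7): ref=7.0000 raw=[5.6000 7.7000]
Drift of clock 1 after op 2: 7.7000 - 7.0000 = 0.7000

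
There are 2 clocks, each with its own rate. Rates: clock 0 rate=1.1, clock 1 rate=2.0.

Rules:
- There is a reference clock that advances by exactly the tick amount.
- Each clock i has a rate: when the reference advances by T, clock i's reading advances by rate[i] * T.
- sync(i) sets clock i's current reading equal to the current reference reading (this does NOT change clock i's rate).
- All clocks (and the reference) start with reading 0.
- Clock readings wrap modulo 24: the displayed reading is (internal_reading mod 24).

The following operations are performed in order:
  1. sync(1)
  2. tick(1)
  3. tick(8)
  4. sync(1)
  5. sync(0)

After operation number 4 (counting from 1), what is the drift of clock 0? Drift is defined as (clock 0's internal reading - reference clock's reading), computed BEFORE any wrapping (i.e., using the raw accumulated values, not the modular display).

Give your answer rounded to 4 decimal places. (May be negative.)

After op 1 sync(1): ref=0.0000 raw=[0.0000 0.0000]
After op 2 tick(1): ref=1.0000 raw=[1.1000 2.0000]
After op 3 tick(8): ref=9.0000 raw=[9.9000 18.0000]
After op 4 sync(1): ref=9.0000 raw=[9.9000 9.0000]
Drift of clock 0 after op 4: 9.9000 - 9.0000 = 0.9000

Answer: 0.9000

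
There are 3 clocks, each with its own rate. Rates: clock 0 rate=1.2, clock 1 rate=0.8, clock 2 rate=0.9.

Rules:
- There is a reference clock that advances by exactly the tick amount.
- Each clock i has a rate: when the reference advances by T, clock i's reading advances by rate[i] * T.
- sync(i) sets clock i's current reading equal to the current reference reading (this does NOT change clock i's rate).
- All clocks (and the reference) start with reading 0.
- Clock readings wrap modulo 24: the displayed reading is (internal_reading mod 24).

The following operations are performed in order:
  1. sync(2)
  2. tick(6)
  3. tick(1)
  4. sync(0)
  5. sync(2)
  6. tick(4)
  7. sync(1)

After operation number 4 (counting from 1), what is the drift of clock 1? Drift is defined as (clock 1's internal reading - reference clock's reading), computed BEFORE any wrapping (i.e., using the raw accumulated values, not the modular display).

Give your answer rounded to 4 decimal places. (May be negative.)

After op 1 sync(2): ref=0.0000 raw=[0.0000 0.0000 0.0000]
After op 2 tick(6): ref=6.0000 raw=[7.2000 4.8000 5.4000]
After op 3 tick(1): ref=7.0000 raw=[8.4000 5.6000 6.3000]
After op 4 sync(0): ref=7.0000 raw=[7.0000 5.6000 6.3000]
Drift of clock 1 after op 4: 5.6000 - 7.0000 = -1.4000

Answer: -1.4000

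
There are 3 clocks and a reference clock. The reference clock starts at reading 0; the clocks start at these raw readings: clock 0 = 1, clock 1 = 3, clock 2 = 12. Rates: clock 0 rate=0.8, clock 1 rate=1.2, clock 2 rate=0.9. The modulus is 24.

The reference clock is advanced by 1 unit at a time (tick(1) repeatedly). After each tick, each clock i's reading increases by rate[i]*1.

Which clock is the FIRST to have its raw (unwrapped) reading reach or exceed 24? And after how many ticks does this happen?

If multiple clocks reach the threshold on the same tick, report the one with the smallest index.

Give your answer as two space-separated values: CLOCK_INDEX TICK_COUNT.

Answer: 2 14

Derivation:
clock 0: start=1, rate=0.8, needs 24-1 = 23; ticks = ceil(23/0.8) = ceil(28.7500) = 29; reading at tick 29 = 1 + 0.8*29 = 24.2000
clock 1: start=3, rate=1.2, needs 24-3 = 21; ticks = ceil(21/1.2) = ceil(17.5000) = 18; reading at tick 18 = 3 + 1.2*18 = 24.6000
clock 2: start=12, rate=0.9, needs 24-12 = 12; ticks = ceil(12/0.9) = ceil(13.3333) = 14; reading at tick 14 = 12 + 0.9*14 = 24.6000
Minimum tick count = 14; winners = [2]; smallest index = 2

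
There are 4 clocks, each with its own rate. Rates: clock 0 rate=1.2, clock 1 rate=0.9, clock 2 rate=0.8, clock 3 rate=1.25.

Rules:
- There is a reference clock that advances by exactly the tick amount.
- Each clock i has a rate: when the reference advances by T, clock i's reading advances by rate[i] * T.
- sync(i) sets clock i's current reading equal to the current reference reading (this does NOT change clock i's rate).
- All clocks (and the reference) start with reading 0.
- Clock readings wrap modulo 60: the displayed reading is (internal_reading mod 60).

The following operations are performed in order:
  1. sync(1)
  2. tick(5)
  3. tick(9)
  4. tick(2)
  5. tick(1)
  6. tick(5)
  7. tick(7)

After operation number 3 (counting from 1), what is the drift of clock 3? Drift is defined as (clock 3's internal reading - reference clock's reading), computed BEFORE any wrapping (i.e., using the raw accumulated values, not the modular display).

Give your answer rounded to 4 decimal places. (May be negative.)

After op 1 sync(1): ref=0.0000 raw=[0.0000 0.0000 0.0000 0.0000]
After op 2 tick(5): ref=5.0000 raw=[6.0000 4.5000 4.0000 6.2500]
After op 3 tick(9): ref=14.0000 raw=[16.8000 12.6000 11.2000 17.5000]
Drift of clock 3 after op 3: 17.5000 - 14.0000 = 3.5000

Answer: 3.5000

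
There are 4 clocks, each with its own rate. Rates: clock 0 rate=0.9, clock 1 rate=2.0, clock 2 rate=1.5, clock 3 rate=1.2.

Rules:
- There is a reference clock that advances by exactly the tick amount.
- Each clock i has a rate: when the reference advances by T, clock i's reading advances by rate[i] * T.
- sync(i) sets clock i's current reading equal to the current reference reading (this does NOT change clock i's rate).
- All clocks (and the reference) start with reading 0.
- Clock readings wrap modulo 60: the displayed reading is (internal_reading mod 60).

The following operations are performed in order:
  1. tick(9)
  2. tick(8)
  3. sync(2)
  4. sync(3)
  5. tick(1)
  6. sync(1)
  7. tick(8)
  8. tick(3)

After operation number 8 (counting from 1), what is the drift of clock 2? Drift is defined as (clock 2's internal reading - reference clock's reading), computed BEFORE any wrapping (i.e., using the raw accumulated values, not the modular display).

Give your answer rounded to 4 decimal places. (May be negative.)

After op 1 tick(9): ref=9.0000 raw=[8.1000 18.0000 13.5000 10.8000]
After op 2 tick(8): ref=17.0000 raw=[15.3000 34.0000 25.5000 20.4000]
After op 3 sync(2): ref=17.0000 raw=[15.3000 34.0000 17.0000 20.4000]
After op 4 sync(3): ref=17.0000 raw=[15.3000 34.0000 17.0000 17.0000]
After op 5 tick(1): ref=18.0000 raw=[16.2000 36.0000 18.5000 18.2000]
After op 6 sync(1): ref=18.0000 raw=[16.2000 18.0000 18.5000 18.2000]
After op 7 tick(8): ref=26.0000 raw=[23.4000 34.0000 30.5000 27.8000]
After op 8 tick(3): ref=29.0000 raw=[26.1000 40.0000 35.0000 31.4000]
Drift of clock 2 after op 8: 35.0000 - 29.0000 = 6.0000

Answer: 6.0000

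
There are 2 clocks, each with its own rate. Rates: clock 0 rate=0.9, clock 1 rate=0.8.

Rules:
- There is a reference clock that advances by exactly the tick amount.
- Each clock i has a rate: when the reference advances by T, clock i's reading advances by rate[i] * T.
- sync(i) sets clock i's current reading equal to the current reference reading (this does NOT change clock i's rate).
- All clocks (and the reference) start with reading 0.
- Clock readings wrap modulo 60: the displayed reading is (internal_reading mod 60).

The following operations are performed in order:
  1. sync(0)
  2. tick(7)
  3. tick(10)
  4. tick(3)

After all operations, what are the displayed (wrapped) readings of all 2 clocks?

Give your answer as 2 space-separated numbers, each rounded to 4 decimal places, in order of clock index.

After op 1 sync(0): ref=0.0000 raw=[0.0000 0.0000]
After op 2 tick(7): ref=7.0000 raw=[6.3000 5.6000]
After op 3 tick(10): ref=17.0000 raw=[15.3000 13.6000]
After op 4 tick(3): ref=20.0000 raw=[18.0000 16.0000]
Wrap final raw readings (mod 60): 18.0000 mod 60 = 18.0000; 16.0000 mod 60 = 16.0000

Answer: 18.0000 16.0000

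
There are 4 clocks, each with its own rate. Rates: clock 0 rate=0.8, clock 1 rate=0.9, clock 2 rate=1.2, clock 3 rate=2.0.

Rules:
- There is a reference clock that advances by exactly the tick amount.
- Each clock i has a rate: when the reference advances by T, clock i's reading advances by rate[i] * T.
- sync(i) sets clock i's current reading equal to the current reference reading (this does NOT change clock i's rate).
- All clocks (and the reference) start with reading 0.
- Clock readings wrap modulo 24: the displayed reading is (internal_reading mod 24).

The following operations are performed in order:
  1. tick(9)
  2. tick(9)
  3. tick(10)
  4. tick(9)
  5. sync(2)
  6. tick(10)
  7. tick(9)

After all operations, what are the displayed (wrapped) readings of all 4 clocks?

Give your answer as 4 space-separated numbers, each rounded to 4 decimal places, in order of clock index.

After op 1 tick(9): ref=9.0000 raw=[7.2000 8.1000 10.8000 18.0000]
After op 2 tick(9): ref=18.0000 raw=[14.4000 16.2000 21.6000 36.0000]
After op 3 tick(10): ref=28.0000 raw=[22.4000 25.2000 33.6000 56.0000]
After op 4 tick(9): ref=37.0000 raw=[29.6000 33.3000 44.4000 74.0000]
After op 5 sync(2): ref=37.0000 raw=[29.6000 33.3000 37.0000 74.0000]
After op 6 tick(10): ref=47.0000 raw=[37.6000 42.3000 49.0000 94.0000]
After op 7 tick(9): ref=56.0000 raw=[44.8000 50.4000 59.8000 112.0000]
Wrap final raw readings (mod 24): 44.8000 mod 24 = 20.8000; 50.4000 mod 24 = 2.4000; 59.8000 mod 24 = 11.8000; 112.0000 mod 24 = 16.0000

Answer: 20.8000 2.4000 11.8000 16.0000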